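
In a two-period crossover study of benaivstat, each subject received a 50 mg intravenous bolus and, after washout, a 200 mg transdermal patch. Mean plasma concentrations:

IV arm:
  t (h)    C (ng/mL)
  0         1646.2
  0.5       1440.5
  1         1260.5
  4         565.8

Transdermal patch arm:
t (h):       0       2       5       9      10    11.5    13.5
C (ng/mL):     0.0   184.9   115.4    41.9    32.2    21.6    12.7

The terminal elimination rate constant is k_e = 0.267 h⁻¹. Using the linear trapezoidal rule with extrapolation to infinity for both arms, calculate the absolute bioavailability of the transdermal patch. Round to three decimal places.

Trapezoidal AUC_0→4 (IV):
  [0→0.5]: (1646.2+1440.5)/2 × 0.5 = 771.675
  [0.5→1]: (1440.5+1260.5)/2 × 0.5 = 675.25
  [1→4]: (1260.5+565.8)/2 × 3 = 2739.45
  Sum = 4186.375 ng/mL·h
IV tail: 565.8/0.267 = 2119.101; AUC_iv,0→∞ = 4186.375 + 2119.101 = 6305.476 ng/mL·h
Trapezoidal AUC_0→13.5 (transdermal patch):
  [0→2]: (0.0+184.9)/2 × 2 = 184.9
  [2→5]: (184.9+115.4)/2 × 3 = 450.45
  [5→9]: (115.4+41.9)/2 × 4 = 314.6
  [9→10]: (41.9+32.2)/2 × 1 = 37.05
  [10→11.5]: (32.2+21.6)/2 × 1.5 = 40.35
  [11.5→13.5]: (21.6+12.7)/2 × 2 = 34.3
  Sum = 1061.65 ng/mL·h
transdermal patch tail: 12.7/0.267 = 47.566; AUC_ev,0→∞ = 1061.65 + 47.566 = 1109.216 ng/mL·h
F = (AUC_ev/D_ev)/(AUC_iv/D_iv) = (1109.216/200)/(6305.476/50) = 5.54608/126.10952 = 0.0440

F = 0.044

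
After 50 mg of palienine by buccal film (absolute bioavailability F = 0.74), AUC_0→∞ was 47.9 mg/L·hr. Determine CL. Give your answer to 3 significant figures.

CL = 0.772 L/hr

CL = F × Dose / AUC_0→∞
   = 0.74 × 50 / 47.9 = 0.772443 L/hr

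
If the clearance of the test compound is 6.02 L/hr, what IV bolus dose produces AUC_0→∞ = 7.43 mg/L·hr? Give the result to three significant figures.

Dose_iv = CL × AUC_0→∞
     = 6.02 × 7.43 = 44.7286 mg

Dose = 44.7 mg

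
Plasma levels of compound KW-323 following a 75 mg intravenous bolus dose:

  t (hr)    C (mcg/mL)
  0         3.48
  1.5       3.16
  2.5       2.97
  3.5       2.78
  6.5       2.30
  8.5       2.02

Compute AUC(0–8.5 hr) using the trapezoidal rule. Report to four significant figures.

Trapezoidal AUC_0→8.5:
  [0→1.5]: (3.48+3.16)/2 × 1.5 = 4.98
  [1.5→2.5]: (3.16+2.97)/2 × 1 = 3.065
  [2.5→3.5]: (2.97+2.78)/2 × 1 = 2.875
  [3.5→6.5]: (2.78+2.30)/2 × 3 = 7.62
  [6.5→8.5]: (2.30+2.02)/2 × 2 = 4.32
  Sum = 22.86 mcg/mL·hr

AUC = 22.86 mcg/mL·hr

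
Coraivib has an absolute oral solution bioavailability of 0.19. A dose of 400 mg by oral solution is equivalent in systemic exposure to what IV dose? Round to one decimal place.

Systemic exposure from an extravascular dose = F × D_ev, so the equivalent IV dose is F × D_ev.
D_iv = F × D_ev = 0.19 × 400 = 76 mg

D_iv = 76.0 mg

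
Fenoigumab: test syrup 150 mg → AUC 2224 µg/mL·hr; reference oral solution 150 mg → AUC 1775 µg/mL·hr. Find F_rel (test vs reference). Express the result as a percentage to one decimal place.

F_rel = (AUC_test/D_test) / (AUC_ref/D_ref)
      = (2224/150) / (1775/150)
      = 14.8267 / 11.8333 = 1.2530 = 125.30%

F_rel = 125.3%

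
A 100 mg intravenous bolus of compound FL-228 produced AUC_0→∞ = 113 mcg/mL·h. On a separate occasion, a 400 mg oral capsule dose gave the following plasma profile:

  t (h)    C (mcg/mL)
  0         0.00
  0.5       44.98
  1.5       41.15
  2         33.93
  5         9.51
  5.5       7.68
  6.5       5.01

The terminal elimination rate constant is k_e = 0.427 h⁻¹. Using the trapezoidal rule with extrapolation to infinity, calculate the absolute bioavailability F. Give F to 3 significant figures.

F = 0.355

Trapezoidal AUC_0→6.5 (oral capsule):
  [0→0.5]: (0.00+44.98)/2 × 0.5 = 11.245
  [0.5→1.5]: (44.98+41.15)/2 × 1 = 43.065
  [1.5→2]: (41.15+33.93)/2 × 0.5 = 18.77
  [2→5]: (33.93+9.51)/2 × 3 = 65.16
  [5→5.5]: (9.51+7.68)/2 × 0.5 = 4.2975
  [5.5→6.5]: (7.68+5.01)/2 × 1 = 6.345
  Sum = 148.8825 mcg/mL·h
Tail: C_last/k_e = 5.01/0.427 = 11.733
AUC_0→∞ (oral capsule) = 148.8825 + 11.733 = 160.6155 mcg/mL·h
F = (AUC_ev/D_ev)/(AUC_iv/D_iv) = (160.6155/400)/(113/100) = 0.40153875/1.13 = 0.3553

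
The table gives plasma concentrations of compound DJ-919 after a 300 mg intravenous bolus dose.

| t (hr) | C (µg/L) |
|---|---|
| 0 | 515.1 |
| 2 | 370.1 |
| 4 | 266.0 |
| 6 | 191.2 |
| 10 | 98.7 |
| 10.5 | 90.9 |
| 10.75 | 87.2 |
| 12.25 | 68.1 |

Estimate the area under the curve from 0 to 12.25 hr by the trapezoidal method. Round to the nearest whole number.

AUC = 2744 µg/L·hr

Trapezoidal AUC_0→12.25:
  [0→2]: (515.1+370.1)/2 × 2 = 885.2
  [2→4]: (370.1+266.0)/2 × 2 = 636.1
  [4→6]: (266.0+191.2)/2 × 2 = 457.2
  [6→10]: (191.2+98.7)/2 × 4 = 579.8
  [10→10.5]: (98.7+90.9)/2 × 0.5 = 47.4
  [10.5→10.75]: (90.9+87.2)/2 × 0.25 = 22.2625
  [10.75→12.25]: (87.2+68.1)/2 × 1.5 = 116.475
  Sum = 2744.4375 µg/L·hr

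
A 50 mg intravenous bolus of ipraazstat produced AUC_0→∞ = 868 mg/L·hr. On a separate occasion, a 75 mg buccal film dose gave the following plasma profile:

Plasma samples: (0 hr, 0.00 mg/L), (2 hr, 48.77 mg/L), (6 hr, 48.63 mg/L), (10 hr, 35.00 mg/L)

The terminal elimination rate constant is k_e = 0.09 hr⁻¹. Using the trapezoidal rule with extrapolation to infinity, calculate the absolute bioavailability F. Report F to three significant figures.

F = 0.614

Trapezoidal AUC_0→10 (buccal film):
  [0→2]: (0.00+48.77)/2 × 2 = 48.77
  [2→6]: (48.77+48.63)/2 × 4 = 194.8
  [6→10]: (48.63+35.00)/2 × 4 = 167.26
  Sum = 410.83 mg/L·hr
Tail: C_last/k_e = 35.00/0.09 = 388.889
AUC_0→∞ (buccal film) = 410.83 + 388.889 = 799.719 mg/L·hr
F = (AUC_ev/D_ev)/(AUC_iv/D_iv) = (799.719/75)/(868/50) = 10.66292/17.36 = 0.6142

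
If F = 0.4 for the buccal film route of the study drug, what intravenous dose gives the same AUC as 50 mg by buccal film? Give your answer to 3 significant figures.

D_iv = 20.0 mg

Systemic exposure from an extravascular dose = F × D_ev, so the equivalent IV dose is F × D_ev.
D_iv = F × D_ev = 0.4 × 50 = 20 mg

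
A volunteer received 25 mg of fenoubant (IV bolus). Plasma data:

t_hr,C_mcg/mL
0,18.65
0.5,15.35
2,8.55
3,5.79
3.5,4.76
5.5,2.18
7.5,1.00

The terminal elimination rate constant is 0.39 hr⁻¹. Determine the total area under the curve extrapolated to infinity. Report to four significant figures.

Trapezoidal AUC_0→7.5:
  [0→0.5]: (18.65+15.35)/2 × 0.5 = 8.5
  [0.5→2]: (15.35+8.55)/2 × 1.5 = 17.925
  [2→3]: (8.55+5.79)/2 × 1 = 7.17
  [3→3.5]: (5.79+4.76)/2 × 0.5 = 2.6375
  [3.5→5.5]: (4.76+2.18)/2 × 2 = 6.94
  [5.5→7.5]: (2.18+1.00)/2 × 2 = 3.18
  Sum = 46.3525 mcg/mL·hr
Extrapolated tail: C_last / k_e = 1.00 / 0.39 = 2.564
AUC_0→∞ = 46.3525 + 2.564 = 48.9165 mcg/mL·hr

AUC = 48.92 mcg/mL·hr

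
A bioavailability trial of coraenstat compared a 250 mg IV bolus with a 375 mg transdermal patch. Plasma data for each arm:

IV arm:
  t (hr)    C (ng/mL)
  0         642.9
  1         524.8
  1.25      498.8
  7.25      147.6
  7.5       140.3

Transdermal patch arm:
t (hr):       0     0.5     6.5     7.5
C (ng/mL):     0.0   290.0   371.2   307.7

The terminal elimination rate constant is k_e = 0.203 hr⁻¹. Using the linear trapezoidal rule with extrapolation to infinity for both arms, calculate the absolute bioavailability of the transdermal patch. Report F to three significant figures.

F = 0.772

Trapezoidal AUC_0→7.5 (IV):
  [0→1]: (642.9+524.8)/2 × 1 = 583.85
  [1→1.25]: (524.8+498.8)/2 × 0.25 = 127.95
  [1.25→7.25]: (498.8+147.6)/2 × 6 = 1939.2
  [7.25→7.5]: (147.6+140.3)/2 × 0.25 = 35.9875
  Sum = 2686.9875 ng/mL·hr
IV tail: 140.3/0.203 = 691.133; AUC_iv,0→∞ = 2686.9875 + 691.133 = 3378.1205 ng/mL·hr
Trapezoidal AUC_0→7.5 (transdermal patch):
  [0→0.5]: (0.0+290.0)/2 × 0.5 = 72.5
  [0.5→6.5]: (290.0+371.2)/2 × 6 = 1983.6
  [6.5→7.5]: (371.2+307.7)/2 × 1 = 339.45
  Sum = 2395.55 ng/mL·hr
transdermal patch tail: 307.7/0.203 = 1515.764; AUC_ev,0→∞ = 2395.55 + 1515.764 = 3911.314 ng/mL·hr
F = (AUC_ev/D_ev)/(AUC_iv/D_iv) = (3911.314/375)/(3378.1205/250) = 10.4302/13.512482 = 0.7719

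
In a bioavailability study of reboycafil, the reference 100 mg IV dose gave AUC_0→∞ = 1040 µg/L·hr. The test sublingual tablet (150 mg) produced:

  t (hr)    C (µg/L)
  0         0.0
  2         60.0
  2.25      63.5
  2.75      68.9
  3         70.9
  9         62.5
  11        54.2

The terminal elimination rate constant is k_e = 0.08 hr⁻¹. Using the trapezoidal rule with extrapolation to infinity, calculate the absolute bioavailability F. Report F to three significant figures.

F = 0.846

Trapezoidal AUC_0→11 (sublingual tablet):
  [0→2]: (0.0+60.0)/2 × 2 = 60.0
  [2→2.25]: (60.0+63.5)/2 × 0.25 = 15.4375
  [2.25→2.75]: (63.5+68.9)/2 × 0.5 = 33.1
  [2.75→3]: (68.9+70.9)/2 × 0.25 = 17.475
  [3→9]: (70.9+62.5)/2 × 6 = 400.2
  [9→11]: (62.5+54.2)/2 × 2 = 116.7
  Sum = 642.9125 µg/L·hr
Tail: C_last/k_e = 54.2/0.08 = 677.500
AUC_0→∞ (sublingual tablet) = 642.9125 + 677.500 = 1320.4125 µg/L·hr
F = (AUC_ev/D_ev)/(AUC_iv/D_iv) = (1320.4125/150)/(1040/100) = 8.80275/10.4 = 0.8464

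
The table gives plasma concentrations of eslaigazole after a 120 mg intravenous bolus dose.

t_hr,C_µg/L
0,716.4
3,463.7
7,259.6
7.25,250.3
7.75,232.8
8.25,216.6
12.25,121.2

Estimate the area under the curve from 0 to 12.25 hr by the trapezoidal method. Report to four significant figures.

Trapezoidal AUC_0→12.25:
  [0→3]: (716.4+463.7)/2 × 3 = 1770.15
  [3→7]: (463.7+259.6)/2 × 4 = 1446.6
  [7→7.25]: (259.6+250.3)/2 × 0.25 = 63.7375
  [7.25→7.75]: (250.3+232.8)/2 × 0.5 = 120.775
  [7.75→8.25]: (232.8+216.6)/2 × 0.5 = 112.35
  [8.25→12.25]: (216.6+121.2)/2 × 4 = 675.6
  Sum = 4189.2125 µg/L·hr

AUC = 4189 µg/L·hr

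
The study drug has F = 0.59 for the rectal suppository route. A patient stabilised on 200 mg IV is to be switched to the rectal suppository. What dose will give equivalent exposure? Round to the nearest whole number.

For equal systemic exposure: F × D_ev = D_iv
D_ev = D_iv / F = 200 / 0.59 = 338.983 mg

D_rectal = 339 mg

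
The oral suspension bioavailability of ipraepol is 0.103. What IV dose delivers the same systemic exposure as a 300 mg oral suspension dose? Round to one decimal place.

D_iv = 30.9 mg

Systemic exposure from an extravascular dose = F × D_ev, so the equivalent IV dose is F × D_ev.
D_iv = F × D_ev = 0.103 × 300 = 30.9 mg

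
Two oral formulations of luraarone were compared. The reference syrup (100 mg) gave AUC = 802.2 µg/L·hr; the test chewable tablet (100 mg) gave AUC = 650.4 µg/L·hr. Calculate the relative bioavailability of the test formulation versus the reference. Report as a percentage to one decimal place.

F_rel = (AUC_test/D_test) / (AUC_ref/D_ref)
      = (650.4/100) / (802.2/100)
      = 6.504 / 8.022 = 0.8108 = 81.08%

F_rel = 81.1%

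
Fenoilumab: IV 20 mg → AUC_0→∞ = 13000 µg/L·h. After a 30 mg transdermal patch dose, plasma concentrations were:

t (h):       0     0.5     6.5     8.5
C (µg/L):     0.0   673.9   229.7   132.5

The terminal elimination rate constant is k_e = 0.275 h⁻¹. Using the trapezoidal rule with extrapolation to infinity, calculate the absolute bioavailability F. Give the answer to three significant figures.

Trapezoidal AUC_0→8.5 (transdermal patch):
  [0→0.5]: (0.0+673.9)/2 × 0.5 = 168.475
  [0.5→6.5]: (673.9+229.7)/2 × 6 = 2710.8
  [6.5→8.5]: (229.7+132.5)/2 × 2 = 362.2
  Sum = 3241.475 µg/L·h
Tail: C_last/k_e = 132.5/0.275 = 481.818
AUC_0→∞ (transdermal patch) = 3241.475 + 481.818 = 3723.293 µg/L·h
F = (AUC_ev/D_ev)/(AUC_iv/D_iv) = (3723.293/30)/(13000/20) = 124.11/650 = 0.1909

F = 0.191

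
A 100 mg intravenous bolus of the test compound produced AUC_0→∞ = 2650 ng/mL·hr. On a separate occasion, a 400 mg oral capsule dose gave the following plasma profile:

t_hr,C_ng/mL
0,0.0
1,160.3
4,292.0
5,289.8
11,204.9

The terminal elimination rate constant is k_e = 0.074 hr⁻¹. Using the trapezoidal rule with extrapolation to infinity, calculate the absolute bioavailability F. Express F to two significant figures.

Trapezoidal AUC_0→11 (oral capsule):
  [0→1]: (0.0+160.3)/2 × 1 = 80.15
  [1→4]: (160.3+292.0)/2 × 3 = 678.45
  [4→5]: (292.0+289.8)/2 × 1 = 290.9
  [5→11]: (289.8+204.9)/2 × 6 = 1484.1
  Sum = 2533.6 ng/mL·hr
Tail: C_last/k_e = 204.9/0.074 = 2768.919
AUC_0→∞ (oral capsule) = 2533.6 + 2768.919 = 5302.519 ng/mL·hr
F = (AUC_ev/D_ev)/(AUC_iv/D_iv) = (5302.519/400)/(2650/100) = 13.2563/26.5 = 0.5002

F = 0.50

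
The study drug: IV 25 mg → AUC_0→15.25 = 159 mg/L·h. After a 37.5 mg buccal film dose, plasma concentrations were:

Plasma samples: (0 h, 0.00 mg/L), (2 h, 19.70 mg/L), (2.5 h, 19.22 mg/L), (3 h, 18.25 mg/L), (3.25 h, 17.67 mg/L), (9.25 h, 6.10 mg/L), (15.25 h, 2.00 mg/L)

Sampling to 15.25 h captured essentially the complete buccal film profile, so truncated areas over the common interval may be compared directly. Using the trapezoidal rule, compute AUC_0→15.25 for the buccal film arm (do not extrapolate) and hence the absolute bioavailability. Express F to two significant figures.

Trapezoidal AUC_0→15.25 (buccal film):
  [0→2]: (0.00+19.70)/2 × 2 = 19.7
  [2→2.5]: (19.70+19.22)/2 × 0.5 = 9.73
  [2.5→3]: (19.22+18.25)/2 × 0.5 = 9.3675
  [3→3.25]: (18.25+17.67)/2 × 0.25 = 4.49
  [3.25→9.25]: (17.67+6.10)/2 × 6 = 71.31
  [9.25→15.25]: (6.10+2.00)/2 × 6 = 24.3
  Sum = 138.8975 mg/L·h
F = (AUC_ev/D_ev)/(AUC_iv/D_iv) = (138.8975/37.5)/(159/25) = 3.70393/6.36 = 0.5824

F = 0.58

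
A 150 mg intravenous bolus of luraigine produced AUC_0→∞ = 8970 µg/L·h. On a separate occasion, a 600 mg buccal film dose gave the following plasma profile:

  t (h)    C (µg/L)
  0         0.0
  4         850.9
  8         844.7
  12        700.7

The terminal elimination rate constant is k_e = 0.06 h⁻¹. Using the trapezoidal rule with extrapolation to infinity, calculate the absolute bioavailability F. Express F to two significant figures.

F = 0.55

Trapezoidal AUC_0→12 (buccal film):
  [0→4]: (0.0+850.9)/2 × 4 = 1701.8
  [4→8]: (850.9+844.7)/2 × 4 = 3391.2
  [8→12]: (844.7+700.7)/2 × 4 = 3090.8
  Sum = 8183.8 µg/L·h
Tail: C_last/k_e = 700.7/0.06 = 11678.333
AUC_0→∞ (buccal film) = 8183.8 + 11678.333 = 19862.133 µg/L·h
F = (AUC_ev/D_ev)/(AUC_iv/D_iv) = (19862.133/600)/(8970/150) = 33.103555/59.8 = 0.5536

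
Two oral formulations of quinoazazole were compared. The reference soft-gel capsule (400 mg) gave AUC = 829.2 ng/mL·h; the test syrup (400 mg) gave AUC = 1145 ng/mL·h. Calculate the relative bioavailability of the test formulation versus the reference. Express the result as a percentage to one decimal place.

F_rel = 138.1%

F_rel = (AUC_test/D_test) / (AUC_ref/D_ref)
      = (1145/400) / (829.2/400)
      = 2.8625 / 2.073 = 1.3808 = 138.08%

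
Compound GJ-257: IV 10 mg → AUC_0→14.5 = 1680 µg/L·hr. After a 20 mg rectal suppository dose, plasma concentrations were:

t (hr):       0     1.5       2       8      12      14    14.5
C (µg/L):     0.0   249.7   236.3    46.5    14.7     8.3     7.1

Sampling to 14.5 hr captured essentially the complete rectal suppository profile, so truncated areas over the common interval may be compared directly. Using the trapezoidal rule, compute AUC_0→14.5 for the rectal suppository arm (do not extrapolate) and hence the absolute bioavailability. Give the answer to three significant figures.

Trapezoidal AUC_0→14.5 (rectal suppository):
  [0→1.5]: (0.0+249.7)/2 × 1.5 = 187.275
  [1.5→2]: (249.7+236.3)/2 × 0.5 = 121.5
  [2→8]: (236.3+46.5)/2 × 6 = 848.4
  [8→12]: (46.5+14.7)/2 × 4 = 122.4
  [12→14]: (14.7+8.3)/2 × 2 = 23.0
  [14→14.5]: (8.3+7.1)/2 × 0.5 = 3.85
  Sum = 1306.425 µg/L·hr
F = (AUC_ev/D_ev)/(AUC_iv/D_iv) = (1306.425/20)/(1680/10) = 65.32125/168 = 0.3888

F = 0.389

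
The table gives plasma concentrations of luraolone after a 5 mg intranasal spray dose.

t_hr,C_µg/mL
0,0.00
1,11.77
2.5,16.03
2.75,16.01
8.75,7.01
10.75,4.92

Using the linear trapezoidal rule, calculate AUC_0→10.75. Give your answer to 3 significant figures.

Trapezoidal AUC_0→10.75:
  [0→1]: (0.00+11.77)/2 × 1 = 5.885
  [1→2.5]: (11.77+16.03)/2 × 1.5 = 20.85
  [2.5→2.75]: (16.03+16.01)/2 × 0.25 = 4.005
  [2.75→8.75]: (16.01+7.01)/2 × 6 = 69.06
  [8.75→10.75]: (7.01+4.92)/2 × 2 = 11.93
  Sum = 111.73 µg/mL·hr

AUC = 112 µg/mL·hr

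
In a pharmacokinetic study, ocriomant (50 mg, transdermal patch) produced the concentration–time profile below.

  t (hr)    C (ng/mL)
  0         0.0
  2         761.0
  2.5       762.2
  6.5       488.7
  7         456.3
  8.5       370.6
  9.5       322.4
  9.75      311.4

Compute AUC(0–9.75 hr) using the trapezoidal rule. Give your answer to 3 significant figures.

AUC = 4930 ng/mL·hr

Trapezoidal AUC_0→9.75:
  [0→2]: (0.0+761.0)/2 × 2 = 761.0
  [2→2.5]: (761.0+762.2)/2 × 0.5 = 380.8
  [2.5→6.5]: (762.2+488.7)/2 × 4 = 2501.8
  [6.5→7]: (488.7+456.3)/2 × 0.5 = 236.25
  [7→8.5]: (456.3+370.6)/2 × 1.5 = 620.175
  [8.5→9.5]: (370.6+322.4)/2 × 1 = 346.5
  [9.5→9.75]: (322.4+311.4)/2 × 0.25 = 79.225
  Sum = 4925.75 ng/mL·hr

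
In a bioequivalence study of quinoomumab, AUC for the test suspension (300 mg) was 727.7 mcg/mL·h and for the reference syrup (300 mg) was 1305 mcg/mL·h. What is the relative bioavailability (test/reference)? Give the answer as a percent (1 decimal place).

F_rel = (AUC_test/D_test) / (AUC_ref/D_ref)
      = (727.7/300) / (1305/300)
      = 2.42567 / 4.35 = 0.5576 = 55.76%

F_rel = 55.8%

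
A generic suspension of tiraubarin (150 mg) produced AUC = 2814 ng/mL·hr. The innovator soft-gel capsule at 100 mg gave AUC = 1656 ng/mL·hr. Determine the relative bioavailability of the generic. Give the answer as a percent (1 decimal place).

F_rel = 113.3%

F_rel = (AUC_test/D_test) / (AUC_ref/D_ref)
      = (2814/150) / (1656/100)
      = 18.76 / 16.56 = 1.1329 = 113.29%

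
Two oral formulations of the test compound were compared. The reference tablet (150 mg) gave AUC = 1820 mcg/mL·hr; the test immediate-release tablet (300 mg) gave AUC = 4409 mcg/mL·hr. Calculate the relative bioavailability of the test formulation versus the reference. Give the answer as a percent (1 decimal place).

F_rel = 121.1%

F_rel = (AUC_test/D_test) / (AUC_ref/D_ref)
      = (4409/300) / (1820/150)
      = 14.6967 / 12.1333 = 1.2113 = 121.13%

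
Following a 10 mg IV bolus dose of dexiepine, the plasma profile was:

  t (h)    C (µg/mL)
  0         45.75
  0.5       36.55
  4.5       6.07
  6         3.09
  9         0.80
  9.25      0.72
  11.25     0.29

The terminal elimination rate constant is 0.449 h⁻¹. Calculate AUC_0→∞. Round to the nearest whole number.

AUC = 120 µg/mL·h

Trapezoidal AUC_0→11.25:
  [0→0.5]: (45.75+36.55)/2 × 0.5 = 20.575
  [0.5→4.5]: (36.55+6.07)/2 × 4 = 85.24
  [4.5→6]: (6.07+3.09)/2 × 1.5 = 6.87
  [6→9]: (3.09+0.80)/2 × 3 = 5.835
  [9→9.25]: (0.80+0.72)/2 × 0.25 = 0.19
  [9.25→11.25]: (0.72+0.29)/2 × 2 = 1.01
  Sum = 119.72 µg/mL·h
Extrapolated tail: C_last / k_e = 0.29 / 0.449 = 0.646
AUC_0→∞ = 119.72 + 0.646 = 120.366 µg/mL·h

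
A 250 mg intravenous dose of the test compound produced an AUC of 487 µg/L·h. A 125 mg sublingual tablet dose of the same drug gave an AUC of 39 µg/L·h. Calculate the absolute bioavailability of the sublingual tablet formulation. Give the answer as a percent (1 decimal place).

F = 16.0%

F = (AUC_ev / D_ev) / (AUC_iv / D_iv)
  = (39/125) / (487/250)
  = 0.312 / 1.948 = 0.1602
  = 16.02%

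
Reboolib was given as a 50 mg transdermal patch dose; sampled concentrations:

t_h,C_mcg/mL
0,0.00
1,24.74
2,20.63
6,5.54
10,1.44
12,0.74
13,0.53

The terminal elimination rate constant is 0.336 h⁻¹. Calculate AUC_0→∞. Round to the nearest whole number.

AUC = 106 mcg/mL·h

Trapezoidal AUC_0→13:
  [0→1]: (0.00+24.74)/2 × 1 = 12.37
  [1→2]: (24.74+20.63)/2 × 1 = 22.685
  [2→6]: (20.63+5.54)/2 × 4 = 52.34
  [6→10]: (5.54+1.44)/2 × 4 = 13.96
  [10→12]: (1.44+0.74)/2 × 2 = 2.18
  [12→13]: (0.74+0.53)/2 × 1 = 0.635
  Sum = 104.17 mcg/mL·h
Extrapolated tail: C_last / k_e = 0.53 / 0.336 = 1.577
AUC_0→∞ = 104.17 + 1.577 = 105.747 mcg/mL·h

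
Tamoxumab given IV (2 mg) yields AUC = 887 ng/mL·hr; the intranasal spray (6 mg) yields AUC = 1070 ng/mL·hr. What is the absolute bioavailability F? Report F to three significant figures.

F = 0.402

F = (AUC_ev / D_ev) / (AUC_iv / D_iv)
  = (1070/6) / (887/2)
  = 178.333 / 443.5 = 0.4021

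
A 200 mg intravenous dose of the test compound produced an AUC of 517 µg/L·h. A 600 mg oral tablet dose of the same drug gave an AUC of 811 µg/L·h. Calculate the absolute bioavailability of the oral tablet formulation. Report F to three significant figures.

F = 0.523

F = (AUC_ev / D_ev) / (AUC_iv / D_iv)
  = (811/600) / (517/200)
  = 1.35167 / 2.585 = 0.5229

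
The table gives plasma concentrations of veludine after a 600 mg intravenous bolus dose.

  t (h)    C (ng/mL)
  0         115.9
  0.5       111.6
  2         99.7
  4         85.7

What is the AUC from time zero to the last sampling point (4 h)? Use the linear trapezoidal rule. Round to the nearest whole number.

Trapezoidal AUC_0→4:
  [0→0.5]: (115.9+111.6)/2 × 0.5 = 56.875
  [0.5→2]: (111.6+99.7)/2 × 1.5 = 158.475
  [2→4]: (99.7+85.7)/2 × 2 = 185.4
  Sum = 400.75 ng/mL·h

AUC = 401 ng/mL·h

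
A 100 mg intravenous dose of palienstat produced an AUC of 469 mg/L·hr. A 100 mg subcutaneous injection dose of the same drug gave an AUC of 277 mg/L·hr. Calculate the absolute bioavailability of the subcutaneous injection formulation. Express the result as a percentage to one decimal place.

F = (AUC_ev / D_ev) / (AUC_iv / D_iv)
  = (277/100) / (469/100)
  = 2.77 / 4.69 = 0.5906
  = 59.06%

F = 59.1%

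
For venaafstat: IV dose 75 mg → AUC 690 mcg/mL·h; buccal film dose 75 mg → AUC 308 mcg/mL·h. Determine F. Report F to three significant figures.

F = (AUC_ev / D_ev) / (AUC_iv / D_iv)
  = (308/75) / (690/75)
  = 4.10667 / 9.2 = 0.4464

F = 0.446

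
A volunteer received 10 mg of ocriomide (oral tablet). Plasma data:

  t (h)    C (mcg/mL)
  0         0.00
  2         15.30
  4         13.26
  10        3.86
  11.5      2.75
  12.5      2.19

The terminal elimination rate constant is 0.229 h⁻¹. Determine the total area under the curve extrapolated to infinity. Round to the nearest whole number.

Trapezoidal AUC_0→12.5:
  [0→2]: (0.00+15.30)/2 × 2 = 15.3
  [2→4]: (15.30+13.26)/2 × 2 = 28.56
  [4→10]: (13.26+3.86)/2 × 6 = 51.36
  [10→11.5]: (3.86+2.75)/2 × 1.5 = 4.9575
  [11.5→12.5]: (2.75+2.19)/2 × 1 = 2.47
  Sum = 102.6475 mcg/mL·h
Extrapolated tail: C_last / k_e = 2.19 / 0.229 = 9.563
AUC_0→∞ = 102.6475 + 9.563 = 112.2105 mcg/mL·h

AUC = 112 mcg/mL·h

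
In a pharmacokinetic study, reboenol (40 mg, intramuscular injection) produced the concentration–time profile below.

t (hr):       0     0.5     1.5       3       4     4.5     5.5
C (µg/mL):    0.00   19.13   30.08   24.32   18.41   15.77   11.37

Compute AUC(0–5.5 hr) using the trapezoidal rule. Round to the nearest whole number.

AUC = 114 µg/mL·hr

Trapezoidal AUC_0→5.5:
  [0→0.5]: (0.00+19.13)/2 × 0.5 = 4.7825
  [0.5→1.5]: (19.13+30.08)/2 × 1 = 24.605
  [1.5→3]: (30.08+24.32)/2 × 1.5 = 40.8
  [3→4]: (24.32+18.41)/2 × 1 = 21.365
  [4→4.5]: (18.41+15.77)/2 × 0.5 = 8.545
  [4.5→5.5]: (15.77+11.37)/2 × 1 = 13.57
  Sum = 113.6675 µg/mL·hr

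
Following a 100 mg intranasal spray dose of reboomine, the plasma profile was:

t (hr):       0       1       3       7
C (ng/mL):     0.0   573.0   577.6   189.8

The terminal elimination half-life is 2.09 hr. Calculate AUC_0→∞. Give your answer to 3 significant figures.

AUC = 3540 ng/mL·hr

Trapezoidal AUC_0→7:
  [0→1]: (0.0+573.0)/2 × 1 = 286.5
  [1→3]: (573.0+577.6)/2 × 2 = 1150.6
  [3→7]: (577.6+189.8)/2 × 4 = 1534.8
  Sum = 2971.9 ng/mL·hr
k_e = ln2 / t½ = 0.693147 / 2.09 = 0.3316 hr^-1
Extrapolated tail: C_last / k_e = 189.8 / 0.3316 = 572.376
AUC_0→∞ = 2971.9 + 572.376 = 3544.276 ng/mL·hr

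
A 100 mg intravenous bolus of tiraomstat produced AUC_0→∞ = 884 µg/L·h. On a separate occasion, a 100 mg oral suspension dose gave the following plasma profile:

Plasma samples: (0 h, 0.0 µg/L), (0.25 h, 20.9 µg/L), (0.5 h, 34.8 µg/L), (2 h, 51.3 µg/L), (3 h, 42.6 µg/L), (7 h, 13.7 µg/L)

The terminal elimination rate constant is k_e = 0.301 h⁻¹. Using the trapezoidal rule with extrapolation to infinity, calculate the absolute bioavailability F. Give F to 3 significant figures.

F = 0.316

Trapezoidal AUC_0→7 (oral suspension):
  [0→0.25]: (0.0+20.9)/2 × 0.25 = 2.6125
  [0.25→0.5]: (20.9+34.8)/2 × 0.25 = 6.9625
  [0.5→2]: (34.8+51.3)/2 × 1.5 = 64.575
  [2→3]: (51.3+42.6)/2 × 1 = 46.95
  [3→7]: (42.6+13.7)/2 × 4 = 112.6
  Sum = 233.7 µg/L·h
Tail: C_last/k_e = 13.7/0.301 = 45.515
AUC_0→∞ (oral suspension) = 233.7 + 45.515 = 279.215 µg/L·h
F = (AUC_ev/D_ev)/(AUC_iv/D_iv) = (279.215/100)/(884/100) = 2.79215/8.84 = 0.3159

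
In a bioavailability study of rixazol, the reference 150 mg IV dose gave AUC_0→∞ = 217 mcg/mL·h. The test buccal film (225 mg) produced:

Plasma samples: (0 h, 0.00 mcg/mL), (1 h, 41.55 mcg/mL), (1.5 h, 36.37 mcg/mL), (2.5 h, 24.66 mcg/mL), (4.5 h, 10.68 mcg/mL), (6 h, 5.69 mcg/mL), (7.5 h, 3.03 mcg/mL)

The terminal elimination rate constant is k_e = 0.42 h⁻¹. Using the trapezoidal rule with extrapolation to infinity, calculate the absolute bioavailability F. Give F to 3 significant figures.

F = 0.406

Trapezoidal AUC_0→7.5 (buccal film):
  [0→1]: (0.00+41.55)/2 × 1 = 20.775
  [1→1.5]: (41.55+36.37)/2 × 0.5 = 19.48
  [1.5→2.5]: (36.37+24.66)/2 × 1 = 30.515
  [2.5→4.5]: (24.66+10.68)/2 × 2 = 35.34
  [4.5→6]: (10.68+5.69)/2 × 1.5 = 12.2775
  [6→7.5]: (5.69+3.03)/2 × 1.5 = 6.54
  Sum = 124.9275 mcg/mL·h
Tail: C_last/k_e = 3.03/0.42 = 7.214
AUC_0→∞ (buccal film) = 124.9275 + 7.214 = 132.1415 mcg/mL·h
F = (AUC_ev/D_ev)/(AUC_iv/D_iv) = (132.1415/225)/(217/150) = 0.587296/1.44667 = 0.4060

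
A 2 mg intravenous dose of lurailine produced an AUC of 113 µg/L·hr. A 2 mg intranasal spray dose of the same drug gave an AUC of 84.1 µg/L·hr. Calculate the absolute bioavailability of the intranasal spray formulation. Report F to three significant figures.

F = (AUC_ev / D_ev) / (AUC_iv / D_iv)
  = (84.1/2) / (113/2)
  = 42.05 / 56.5 = 0.7442

F = 0.744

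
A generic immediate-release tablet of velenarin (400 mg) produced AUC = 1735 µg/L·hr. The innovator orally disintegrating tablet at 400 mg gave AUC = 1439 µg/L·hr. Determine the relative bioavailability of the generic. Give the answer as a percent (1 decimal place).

F_rel = (AUC_test/D_test) / (AUC_ref/D_ref)
      = (1735/400) / (1439/400)
      = 4.3375 / 3.5975 = 1.2057 = 120.57%

F_rel = 120.6%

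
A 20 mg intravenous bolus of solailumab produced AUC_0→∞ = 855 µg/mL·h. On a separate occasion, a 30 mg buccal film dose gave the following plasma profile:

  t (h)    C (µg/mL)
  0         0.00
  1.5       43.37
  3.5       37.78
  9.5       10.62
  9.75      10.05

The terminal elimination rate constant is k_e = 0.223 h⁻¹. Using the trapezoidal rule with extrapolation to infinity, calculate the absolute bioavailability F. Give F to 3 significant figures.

Trapezoidal AUC_0→9.75 (buccal film):
  [0→1.5]: (0.00+43.37)/2 × 1.5 = 32.5275
  [1.5→3.5]: (43.37+37.78)/2 × 2 = 81.15
  [3.5→9.5]: (37.78+10.62)/2 × 6 = 145.2
  [9.5→9.75]: (10.62+10.05)/2 × 0.25 = 2.58375
  Sum = 261.46125 µg/mL·h
Tail: C_last/k_e = 10.05/0.223 = 45.067
AUC_0→∞ (buccal film) = 261.46125 + 45.067 = 306.52825 µg/mL·h
F = (AUC_ev/D_ev)/(AUC_iv/D_iv) = (306.52825/30)/(855/20) = 10.2176/42.75 = 0.2390

F = 0.239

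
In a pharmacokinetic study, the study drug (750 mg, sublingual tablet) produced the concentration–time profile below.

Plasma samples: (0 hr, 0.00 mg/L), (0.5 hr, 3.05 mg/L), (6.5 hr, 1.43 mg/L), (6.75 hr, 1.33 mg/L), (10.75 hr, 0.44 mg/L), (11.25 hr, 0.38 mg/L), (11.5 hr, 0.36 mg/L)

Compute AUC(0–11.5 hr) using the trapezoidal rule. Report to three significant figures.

Trapezoidal AUC_0→11.5:
  [0→0.5]: (0.00+3.05)/2 × 0.5 = 0.7625
  [0.5→6.5]: (3.05+1.43)/2 × 6 = 13.44
  [6.5→6.75]: (1.43+1.33)/2 × 0.25 = 0.345
  [6.75→10.75]: (1.33+0.44)/2 × 4 = 3.54
  [10.75→11.25]: (0.44+0.38)/2 × 0.5 = 0.205
  [11.25→11.5]: (0.38+0.36)/2 × 0.25 = 0.0925
  Sum = 18.385 mg/L·hr

AUC = 18.4 mg/L·hr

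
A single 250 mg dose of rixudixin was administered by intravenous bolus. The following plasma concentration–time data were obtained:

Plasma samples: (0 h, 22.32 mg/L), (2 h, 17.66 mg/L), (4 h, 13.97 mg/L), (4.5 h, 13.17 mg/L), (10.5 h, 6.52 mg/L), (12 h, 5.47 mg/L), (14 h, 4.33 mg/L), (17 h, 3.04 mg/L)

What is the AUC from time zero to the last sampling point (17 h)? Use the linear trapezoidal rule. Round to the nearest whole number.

Trapezoidal AUC_0→17:
  [0→2]: (22.32+17.66)/2 × 2 = 39.98
  [2→4]: (17.66+13.97)/2 × 2 = 31.63
  [4→4.5]: (13.97+13.17)/2 × 0.5 = 6.785
  [4.5→10.5]: (13.17+6.52)/2 × 6 = 59.07
  [10.5→12]: (6.52+5.47)/2 × 1.5 = 8.9925
  [12→14]: (5.47+4.33)/2 × 2 = 9.8
  [14→17]: (4.33+3.04)/2 × 3 = 11.055
  Sum = 167.3125 mg/L·h

AUC = 167 mg/L·h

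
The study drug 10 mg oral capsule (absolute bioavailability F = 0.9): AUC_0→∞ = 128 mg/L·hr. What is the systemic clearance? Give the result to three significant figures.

CL = F × Dose / AUC_0→∞
   = 0.9 × 10 / 128 = 0.0703125 L/hr

CL = 0.0703 L/hr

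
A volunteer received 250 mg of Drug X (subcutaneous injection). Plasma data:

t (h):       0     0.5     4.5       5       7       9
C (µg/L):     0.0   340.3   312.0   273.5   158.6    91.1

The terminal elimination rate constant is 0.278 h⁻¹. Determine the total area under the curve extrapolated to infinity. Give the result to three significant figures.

Trapezoidal AUC_0→9:
  [0→0.5]: (0.0+340.3)/2 × 0.5 = 85.075
  [0.5→4.5]: (340.3+312.0)/2 × 4 = 1304.6
  [4.5→5]: (312.0+273.5)/2 × 0.5 = 146.375
  [5→7]: (273.5+158.6)/2 × 2 = 432.1
  [7→9]: (158.6+91.1)/2 × 2 = 249.7
  Sum = 2217.85 µg/L·h
Extrapolated tail: C_last / k_e = 91.1 / 0.278 = 327.698
AUC_0→∞ = 2217.85 + 327.698 = 2545.548 µg/L·h

AUC = 2550 µg/L·h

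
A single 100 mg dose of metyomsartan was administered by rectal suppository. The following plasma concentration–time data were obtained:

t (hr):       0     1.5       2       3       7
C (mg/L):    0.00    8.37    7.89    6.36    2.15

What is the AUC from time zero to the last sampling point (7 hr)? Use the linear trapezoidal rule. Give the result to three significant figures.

AUC = 34.5 mg/L·hr

Trapezoidal AUC_0→7:
  [0→1.5]: (0.00+8.37)/2 × 1.5 = 6.2775
  [1.5→2]: (8.37+7.89)/2 × 0.5 = 4.065
  [2→3]: (7.89+6.36)/2 × 1 = 7.125
  [3→7]: (6.36+2.15)/2 × 4 = 17.02
  Sum = 34.4875 mg/L·hr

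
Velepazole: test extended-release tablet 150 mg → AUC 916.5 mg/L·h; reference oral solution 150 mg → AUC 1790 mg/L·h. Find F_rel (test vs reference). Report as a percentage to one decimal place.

F_rel = 51.2%

F_rel = (AUC_test/D_test) / (AUC_ref/D_ref)
      = (916.5/150) / (1790/150)
      = 6.11 / 11.9333 = 0.5120 = 51.20%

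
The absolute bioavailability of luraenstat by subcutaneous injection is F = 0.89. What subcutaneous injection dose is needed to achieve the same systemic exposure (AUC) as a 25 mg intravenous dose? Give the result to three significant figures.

D_subcutaneous = 28.1 mg

For equal systemic exposure: F × D_ev = D_iv
D_ev = D_iv / F = 25 / 0.89 = 28.0899 mg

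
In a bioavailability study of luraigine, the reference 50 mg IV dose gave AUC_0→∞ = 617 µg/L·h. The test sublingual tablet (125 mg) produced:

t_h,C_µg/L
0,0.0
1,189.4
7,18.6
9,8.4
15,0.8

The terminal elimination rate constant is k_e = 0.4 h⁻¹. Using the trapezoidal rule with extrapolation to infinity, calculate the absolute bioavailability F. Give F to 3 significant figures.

Trapezoidal AUC_0→15 (sublingual tablet):
  [0→1]: (0.0+189.4)/2 × 1 = 94.7
  [1→7]: (189.4+18.6)/2 × 6 = 624.0
  [7→9]: (18.6+8.4)/2 × 2 = 27.0
  [9→15]: (8.4+0.8)/2 × 6 = 27.6
  Sum = 773.3 µg/L·h
Tail: C_last/k_e = 0.8/0.4 = 2.000
AUC_0→∞ (sublingual tablet) = 773.3 + 2.000 = 775.3 µg/L·h
F = (AUC_ev/D_ev)/(AUC_iv/D_iv) = (775.3/125)/(617/50) = 6.2024/12.34 = 0.5026

F = 0.503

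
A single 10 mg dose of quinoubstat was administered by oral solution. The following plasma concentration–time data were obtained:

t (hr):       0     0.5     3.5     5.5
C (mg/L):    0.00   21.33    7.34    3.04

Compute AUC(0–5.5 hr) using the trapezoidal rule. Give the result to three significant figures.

AUC = 58.7 mg/L·hr

Trapezoidal AUC_0→5.5:
  [0→0.5]: (0.00+21.33)/2 × 0.5 = 5.3325
  [0.5→3.5]: (21.33+7.34)/2 × 3 = 43.005
  [3.5→5.5]: (7.34+3.04)/2 × 2 = 10.38
  Sum = 58.7175 mg/L·hr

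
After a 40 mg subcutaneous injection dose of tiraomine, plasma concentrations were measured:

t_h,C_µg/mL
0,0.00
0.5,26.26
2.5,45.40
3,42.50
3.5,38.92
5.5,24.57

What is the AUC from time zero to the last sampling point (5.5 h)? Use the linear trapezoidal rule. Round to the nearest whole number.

Trapezoidal AUC_0→5.5:
  [0→0.5]: (0.00+26.26)/2 × 0.5 = 6.565
  [0.5→2.5]: (26.26+45.40)/2 × 2 = 71.66
  [2.5→3]: (45.40+42.50)/2 × 0.5 = 21.975
  [3→3.5]: (42.50+38.92)/2 × 0.5 = 20.355
  [3.5→5.5]: (38.92+24.57)/2 × 2 = 63.49
  Sum = 184.045 µg/mL·h

AUC = 184 µg/mL·h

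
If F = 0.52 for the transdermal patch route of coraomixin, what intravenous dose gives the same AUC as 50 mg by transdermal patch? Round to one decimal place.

D_iv = 26.0 mg

Systemic exposure from an extravascular dose = F × D_ev, so the equivalent IV dose is F × D_ev.
D_iv = F × D_ev = 0.52 × 50 = 26 mg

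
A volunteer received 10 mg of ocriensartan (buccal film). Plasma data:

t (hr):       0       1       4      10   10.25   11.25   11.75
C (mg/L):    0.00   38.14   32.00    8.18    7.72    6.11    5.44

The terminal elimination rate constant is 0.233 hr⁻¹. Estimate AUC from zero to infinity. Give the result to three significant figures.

AUC = 280 mg/L·hr

Trapezoidal AUC_0→11.75:
  [0→1]: (0.00+38.14)/2 × 1 = 19.07
  [1→4]: (38.14+32.00)/2 × 3 = 105.21
  [4→10]: (32.00+8.18)/2 × 6 = 120.54
  [10→10.25]: (8.18+7.72)/2 × 0.25 = 1.9875
  [10.25→11.25]: (7.72+6.11)/2 × 1 = 6.915
  [11.25→11.75]: (6.11+5.44)/2 × 0.5 = 2.8875
  Sum = 256.61 mg/L·hr
Extrapolated tail: C_last / k_e = 5.44 / 0.233 = 23.348
AUC_0→∞ = 256.61 + 23.348 = 279.958 mg/L·hr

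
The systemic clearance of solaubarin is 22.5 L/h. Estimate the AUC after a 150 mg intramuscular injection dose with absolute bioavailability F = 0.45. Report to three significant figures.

AUC_0→∞ = F × Dose / CL
        = 0.45 × 150 / 22.5 = 3 mg/L·h

AUC = 3.00 mg/L·h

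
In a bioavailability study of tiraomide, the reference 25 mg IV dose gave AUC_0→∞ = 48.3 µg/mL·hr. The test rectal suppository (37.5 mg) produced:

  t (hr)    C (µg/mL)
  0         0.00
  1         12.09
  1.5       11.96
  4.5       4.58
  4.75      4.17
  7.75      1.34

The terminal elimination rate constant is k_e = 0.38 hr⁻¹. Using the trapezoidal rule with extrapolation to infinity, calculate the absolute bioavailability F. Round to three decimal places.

Trapezoidal AUC_0→7.75 (rectal suppository):
  [0→1]: (0.00+12.09)/2 × 1 = 6.045
  [1→1.5]: (12.09+11.96)/2 × 0.5 = 6.0125
  [1.5→4.5]: (11.96+4.58)/2 × 3 = 24.81
  [4.5→4.75]: (4.58+4.17)/2 × 0.25 = 1.09375
  [4.75→7.75]: (4.17+1.34)/2 × 3 = 8.265
  Sum = 46.22625 µg/mL·hr
Tail: C_last/k_e = 1.34/0.38 = 3.526
AUC_0→∞ (rectal suppository) = 46.22625 + 3.526 = 49.75225 µg/mL·hr
F = (AUC_ev/D_ev)/(AUC_iv/D_iv) = (49.75225/37.5)/(48.3/25) = 1.32673/1.932 = 0.6867

F = 0.687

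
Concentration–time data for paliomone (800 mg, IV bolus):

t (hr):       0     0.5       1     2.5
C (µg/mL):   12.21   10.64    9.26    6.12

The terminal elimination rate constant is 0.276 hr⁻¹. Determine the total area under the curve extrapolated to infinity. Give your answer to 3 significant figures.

AUC = 44.4 µg/mL·hr

Trapezoidal AUC_0→2.5:
  [0→0.5]: (12.21+10.64)/2 × 0.5 = 5.7125
  [0.5→1]: (10.64+9.26)/2 × 0.5 = 4.975
  [1→2.5]: (9.26+6.12)/2 × 1.5 = 11.535
  Sum = 22.2225 µg/mL·hr
Extrapolated tail: C_last / k_e = 6.12 / 0.276 = 22.174
AUC_0→∞ = 22.2225 + 22.174 = 44.3965 µg/mL·hr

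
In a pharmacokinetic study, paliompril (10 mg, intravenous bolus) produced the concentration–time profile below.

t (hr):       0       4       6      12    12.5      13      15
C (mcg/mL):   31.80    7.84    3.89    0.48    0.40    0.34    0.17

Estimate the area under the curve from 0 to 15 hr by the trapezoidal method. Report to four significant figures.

AUC = 105.0 mcg/mL·hr

Trapezoidal AUC_0→15:
  [0→4]: (31.80+7.84)/2 × 4 = 79.28
  [4→6]: (7.84+3.89)/2 × 2 = 11.73
  [6→12]: (3.89+0.48)/2 × 6 = 13.11
  [12→12.5]: (0.48+0.40)/2 × 0.5 = 0.22
  [12.5→13]: (0.40+0.34)/2 × 0.5 = 0.185
  [13→15]: (0.34+0.17)/2 × 2 = 0.51
  Sum = 105.035 mcg/mL·hr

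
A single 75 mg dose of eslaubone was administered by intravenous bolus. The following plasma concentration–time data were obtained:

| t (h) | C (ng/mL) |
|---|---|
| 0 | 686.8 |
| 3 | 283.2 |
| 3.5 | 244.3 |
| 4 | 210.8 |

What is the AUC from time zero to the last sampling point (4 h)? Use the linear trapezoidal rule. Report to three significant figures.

AUC = 1700 ng/mL·h

Trapezoidal AUC_0→4:
  [0→3]: (686.8+283.2)/2 × 3 = 1455.0
  [3→3.5]: (283.2+244.3)/2 × 0.5 = 131.875
  [3.5→4]: (244.3+210.8)/2 × 0.5 = 113.775
  Sum = 1700.65 ng/mL·h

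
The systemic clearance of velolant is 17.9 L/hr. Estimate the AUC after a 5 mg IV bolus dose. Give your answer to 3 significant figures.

AUC = 0.279 mg/L·hr

AUC_0→∞ = Dose_iv / CL
        = 5 / 17.9 = 0.27933 mg/L·hr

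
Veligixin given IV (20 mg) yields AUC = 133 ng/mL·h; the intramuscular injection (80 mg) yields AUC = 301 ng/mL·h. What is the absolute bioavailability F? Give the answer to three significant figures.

F = (AUC_ev / D_ev) / (AUC_iv / D_iv)
  = (301/80) / (133/20)
  = 3.7625 / 6.65 = 0.5658

F = 0.566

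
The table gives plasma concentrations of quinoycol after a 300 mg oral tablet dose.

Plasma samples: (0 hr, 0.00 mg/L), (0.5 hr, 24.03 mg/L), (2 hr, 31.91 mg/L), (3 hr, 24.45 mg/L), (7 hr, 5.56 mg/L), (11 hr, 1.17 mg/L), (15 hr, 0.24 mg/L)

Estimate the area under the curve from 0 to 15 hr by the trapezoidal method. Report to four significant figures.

AUC = 152.4 mg/L·hr

Trapezoidal AUC_0→15:
  [0→0.5]: (0.00+24.03)/2 × 0.5 = 6.0075
  [0.5→2]: (24.03+31.91)/2 × 1.5 = 41.955
  [2→3]: (31.91+24.45)/2 × 1 = 28.18
  [3→7]: (24.45+5.56)/2 × 4 = 60.02
  [7→11]: (5.56+1.17)/2 × 4 = 13.46
  [11→15]: (1.17+0.24)/2 × 4 = 2.82
  Sum = 152.4425 mg/L·hr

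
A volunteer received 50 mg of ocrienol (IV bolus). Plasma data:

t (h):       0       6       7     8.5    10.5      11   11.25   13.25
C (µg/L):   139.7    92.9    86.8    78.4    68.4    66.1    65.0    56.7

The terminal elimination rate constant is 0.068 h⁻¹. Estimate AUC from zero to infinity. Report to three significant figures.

AUC = 2060 µg/L·h

Trapezoidal AUC_0→13.25:
  [0→6]: (139.7+92.9)/2 × 6 = 697.8
  [6→7]: (92.9+86.8)/2 × 1 = 89.85
  [7→8.5]: (86.8+78.4)/2 × 1.5 = 123.9
  [8.5→10.5]: (78.4+68.4)/2 × 2 = 146.8
  [10.5→11]: (68.4+66.1)/2 × 0.5 = 33.625
  [11→11.25]: (66.1+65.0)/2 × 0.25 = 16.3875
  [11.25→13.25]: (65.0+56.7)/2 × 2 = 121.7
  Sum = 1230.0625 µg/L·h
Extrapolated tail: C_last / k_e = 56.7 / 0.068 = 833.824
AUC_0→∞ = 1230.0625 + 833.824 = 2063.8865 µg/L·h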